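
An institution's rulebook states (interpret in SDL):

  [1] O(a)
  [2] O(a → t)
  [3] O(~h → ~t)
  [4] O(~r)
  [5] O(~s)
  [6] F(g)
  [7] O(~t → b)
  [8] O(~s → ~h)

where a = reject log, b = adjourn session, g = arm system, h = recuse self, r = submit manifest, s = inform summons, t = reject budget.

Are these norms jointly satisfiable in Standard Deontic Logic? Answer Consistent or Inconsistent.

From premise 1 we have O(a).
With premise 2, O(a → t), the K-axiom yields O(t).
Premise 3, O(~h → ~t), contraposes to O(t → h); with O(t) we get O(h).
Premise 8 is O(~s → ~h); contrapositively O(h → s). Since O(h) holds, K gives O(s).
However, premise 5 gives O(~s).
We now have both O(s) and O(~s) — s is simultaneously obligatory and forbidden, violating the D-axiom.

Inconsistent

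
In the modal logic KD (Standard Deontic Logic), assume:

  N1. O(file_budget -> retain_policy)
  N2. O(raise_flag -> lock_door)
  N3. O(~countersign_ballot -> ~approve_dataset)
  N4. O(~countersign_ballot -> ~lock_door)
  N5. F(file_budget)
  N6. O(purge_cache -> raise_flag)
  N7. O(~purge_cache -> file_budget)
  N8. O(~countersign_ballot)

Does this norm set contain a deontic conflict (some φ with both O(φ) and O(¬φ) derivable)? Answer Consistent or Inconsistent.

Inconsistent

F(file_budget) at premise 5 means O(~file_budget).
Premise 7, O(~purge_cache -> file_budget), contraposes to O(~file_budget -> purge_cache); with O(~file_budget) we get O(purge_cache).
Applying K to premise 6 (O(purge_cache -> raise_flag)) and O(purge_cache) yields O(raise_flag).
Premise 2 is O(raise_flag -> lock_door); since O(raise_flag), deontic closure gives O(lock_door).
The contrapositive of premise 4 (O(~countersign_ballot -> ~lock_door)) is O(lock_door -> countersign_ballot), and O(lock_door) is already established, so O(countersign_ballot).
But premise 8 directly asserts O(~countersign_ballot).
We now have both O(countersign_ballot) and O(~countersign_ballot) — countersign_ballot is simultaneously obligatory and forbidden, violating the D-axiom.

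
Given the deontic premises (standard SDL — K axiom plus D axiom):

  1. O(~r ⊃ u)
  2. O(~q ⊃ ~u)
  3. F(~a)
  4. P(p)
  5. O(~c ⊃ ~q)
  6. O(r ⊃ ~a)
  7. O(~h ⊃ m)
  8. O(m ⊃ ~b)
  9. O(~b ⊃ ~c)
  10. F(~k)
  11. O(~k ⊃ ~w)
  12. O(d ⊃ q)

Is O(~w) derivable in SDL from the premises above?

No

Premise 11 is O(~k ⊃ ~w), but O(~k) is not derivable from the premises, so it does not yield O(~w).
No other premise forces O(~w). An ideal world satisfying every premise can still have ~w false, so O(~w) is not derivable.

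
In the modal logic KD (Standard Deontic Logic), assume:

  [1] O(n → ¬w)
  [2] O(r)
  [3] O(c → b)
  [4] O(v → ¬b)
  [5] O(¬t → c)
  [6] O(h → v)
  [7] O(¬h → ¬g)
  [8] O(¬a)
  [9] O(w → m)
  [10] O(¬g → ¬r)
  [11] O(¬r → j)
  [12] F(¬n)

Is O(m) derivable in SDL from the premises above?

Premise 9 is O(w → m), but O(w) is not derivable from the premises, so it does not yield O(m).
No other premise forces O(m). An ideal world satisfying every premise can still have m false, so O(m) is not derivable.

No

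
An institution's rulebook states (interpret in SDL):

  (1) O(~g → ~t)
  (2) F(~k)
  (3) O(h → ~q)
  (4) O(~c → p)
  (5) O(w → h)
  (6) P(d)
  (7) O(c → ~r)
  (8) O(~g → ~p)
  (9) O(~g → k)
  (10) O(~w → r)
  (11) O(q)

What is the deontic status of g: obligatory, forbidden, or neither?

Obligatory

Premise 11 gives O(q).
Premise 3, O(h → ~q), contraposes to O(q → ~h); with O(q) we get O(~h).
The contrapositive of premise 5 (O(w → h)) is O(~h → ~w), and O(~h) is already established, so O(~w).
From O(~w) and premise 10, O(~w → r), we obtain O(r).
Premise 7, O(c → ~r), contraposes to O(r → ~c); with O(r) we get O(~c).
From O(~c) and premise 4, O(~c → p), we obtain O(p).
The contrapositive of premise 8 (O(~g → ~p)) is O(p → g), and O(p) is already established, so O(g).
Premises 1, 2, 6, 9 do not contribute to this derivation.
Hence g is obligatory.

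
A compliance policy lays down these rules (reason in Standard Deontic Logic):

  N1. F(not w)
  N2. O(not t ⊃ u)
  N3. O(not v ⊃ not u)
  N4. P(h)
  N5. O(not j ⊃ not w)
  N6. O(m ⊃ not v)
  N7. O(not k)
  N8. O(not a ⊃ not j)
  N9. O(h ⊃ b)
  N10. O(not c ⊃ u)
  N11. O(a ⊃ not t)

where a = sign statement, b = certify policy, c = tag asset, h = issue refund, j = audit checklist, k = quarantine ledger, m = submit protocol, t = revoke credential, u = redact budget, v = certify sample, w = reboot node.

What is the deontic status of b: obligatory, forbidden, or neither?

Neither

Premise 9 is O(h ⊃ b), but O(h) is not derivable from the premises (the permission P(h) asserts only not O(not h), not O(h)), so it does not yield O(b).
No premise or chain of K-axiom applications forces O(b), and none forces O(not b). So b is neither obligatory nor forbidden under these norms.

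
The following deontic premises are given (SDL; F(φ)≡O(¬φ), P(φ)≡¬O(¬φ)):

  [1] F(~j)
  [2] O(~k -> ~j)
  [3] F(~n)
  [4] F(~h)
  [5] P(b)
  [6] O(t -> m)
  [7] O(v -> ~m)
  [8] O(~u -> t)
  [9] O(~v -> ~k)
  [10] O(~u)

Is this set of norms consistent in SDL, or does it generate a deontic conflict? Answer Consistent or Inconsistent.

Premise 1, F(~j), is equivalent to O(j).
Premise 2, O(~k -> ~j), contraposes to O(j -> k); with O(j) we get O(k).
Premise 9 is O(~v -> ~k); contrapositively O(k -> v). Since O(k) holds, K gives O(v).
From O(v) and premise 7, O(v -> ~m), we obtain O(~m).
The contrapositive of premise 6 (O(t -> m)) is O(~m -> ~t), and O(~m) is already established, so O(~t).
The contrapositive of premise 8 (O(~u -> t)) is O(~t -> u), and O(~t) is already established, so O(u).
Yet premise 10 states O(~u).
We now have both O(u) and O(~u) — u is simultaneously obligatory and forbidden, violating the D-axiom.

Inconsistent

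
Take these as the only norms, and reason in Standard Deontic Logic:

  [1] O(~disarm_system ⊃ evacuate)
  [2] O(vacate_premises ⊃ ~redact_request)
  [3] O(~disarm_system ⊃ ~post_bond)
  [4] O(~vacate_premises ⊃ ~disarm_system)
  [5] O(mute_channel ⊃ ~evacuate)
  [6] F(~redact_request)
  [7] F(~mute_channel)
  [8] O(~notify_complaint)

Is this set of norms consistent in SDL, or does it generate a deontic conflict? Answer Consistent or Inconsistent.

F(~mute_channel) at premise 7 means O(mute_channel).
With premise 5, O(mute_channel ⊃ ~evacuate), the K-axiom yields O(~evacuate).
The contrapositive of premise 1 (O(~disarm_system ⊃ evacuate)) is O(~evacuate ⊃ disarm_system), and O(~evacuate) is already established, so O(disarm_system).
The contrapositive of premise 4 (O(~vacate_premises ⊃ ~disarm_system)) is O(disarm_system ⊃ vacate_premises), and O(disarm_system) is already established, so O(vacate_premises).
From O(vacate_premises) and premise 2, O(vacate_premises ⊃ ~redact_request), we obtain O(~redact_request).
However, F(~redact_request) at premise 6 amounts to O(redact_request).
We now have both O(~redact_request) and O(redact_request) — redact_request is simultaneously obligatory and forbidden, violating the D-axiom.

Inconsistent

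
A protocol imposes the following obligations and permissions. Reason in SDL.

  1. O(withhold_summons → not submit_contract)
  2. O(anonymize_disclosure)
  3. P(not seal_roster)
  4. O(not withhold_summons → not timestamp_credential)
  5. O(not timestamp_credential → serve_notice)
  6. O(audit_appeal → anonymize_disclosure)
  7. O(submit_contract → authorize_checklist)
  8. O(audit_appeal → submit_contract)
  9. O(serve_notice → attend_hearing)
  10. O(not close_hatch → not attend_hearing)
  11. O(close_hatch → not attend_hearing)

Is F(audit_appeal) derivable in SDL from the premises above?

Yes

Premises 10 and 11 are O(not close_hatch → not attend_hearing) and O(close_hatch → not attend_hearing); every ideal world satisfies not close_hatch or close_hatch, so in either case not attend_hearing holds — hence O(not attend_hearing).
Premise 9, O(serve_notice → attend_hearing), contraposes to O(not attend_hearing → not serve_notice); with O(not attend_hearing) we get O(not serve_notice).
Premise 5 is O(not timestamp_credential → serve_notice); contrapositively O(not serve_notice → timestamp_credential). Since O(not serve_notice) holds, K gives O(timestamp_credential).
Premise 4 is O(not withhold_summons → not timestamp_credential); contrapositively O(timestamp_credential → withhold_summons). Since O(timestamp_credential) holds, K gives O(withhold_summons).
From O(withhold_summons) and premise 1, O(withhold_summons → not submit_contract), we obtain O(not submit_contract).
Premise 8, O(audit_appeal → submit_contract), contraposes to O(not submit_contract → not audit_appeal); with O(not submit_contract) we get O(not audit_appeal).
Premises 2, 3, 6, 7 do not contribute to this derivation.
So O(not audit_appeal) holds, i.e. F(audit_appeal). The claim follows.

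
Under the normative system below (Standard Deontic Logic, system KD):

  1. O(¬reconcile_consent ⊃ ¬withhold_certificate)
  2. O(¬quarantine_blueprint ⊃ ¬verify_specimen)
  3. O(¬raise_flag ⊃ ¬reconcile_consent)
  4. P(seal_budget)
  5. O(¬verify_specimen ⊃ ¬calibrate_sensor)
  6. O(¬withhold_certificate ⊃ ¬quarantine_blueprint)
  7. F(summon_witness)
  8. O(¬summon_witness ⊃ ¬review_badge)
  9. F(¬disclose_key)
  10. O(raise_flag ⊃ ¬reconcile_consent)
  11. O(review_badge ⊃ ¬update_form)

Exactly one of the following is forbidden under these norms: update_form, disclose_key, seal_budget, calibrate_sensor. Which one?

Premises 10 and 3 are O(raise_flag ⊃ ¬reconcile_consent) and O(¬raise_flag ⊃ ¬reconcile_consent); every ideal world satisfies raise_flag or ¬raise_flag, so in either case ¬reconcile_consent holds — hence O(¬reconcile_consent).
Premise 1 is O(¬reconcile_consent ⊃ ¬withhold_certificate); since O(¬reconcile_consent), deontic closure gives O(¬withhold_certificate).
From O(¬withhold_certificate) and premise 6, O(¬withhold_certificate ⊃ ¬quarantine_blueprint), we obtain O(¬quarantine_blueprint).
With premise 2, O(¬quarantine_blueprint ⊃ ¬verify_specimen), the K-axiom yields O(¬verify_specimen).
With premise 5, O(¬verify_specimen ⊃ ¬calibrate_sensor), the K-axiom yields O(¬calibrate_sensor).
So O(¬calibrate_sensor) holds, i.e. calibrate_sensor is forbidden. None of the other listed options is forbidden under the premises.

calibrate_sensor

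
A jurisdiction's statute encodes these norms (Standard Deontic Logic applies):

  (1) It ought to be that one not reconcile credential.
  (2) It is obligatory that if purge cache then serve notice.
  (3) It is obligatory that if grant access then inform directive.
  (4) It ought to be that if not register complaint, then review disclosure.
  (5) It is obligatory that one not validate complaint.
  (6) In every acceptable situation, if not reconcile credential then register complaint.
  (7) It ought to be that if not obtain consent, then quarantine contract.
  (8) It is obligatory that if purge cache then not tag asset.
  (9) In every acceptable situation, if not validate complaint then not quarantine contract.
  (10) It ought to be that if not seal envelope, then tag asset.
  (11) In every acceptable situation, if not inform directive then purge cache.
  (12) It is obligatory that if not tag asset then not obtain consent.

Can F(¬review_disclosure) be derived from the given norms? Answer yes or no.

Premise 4 is O(¬register_complaint → review_disclosure), but O(¬register_complaint) is not derivable from the premises, so it does not yield O(review_disclosure).
No other premise forces O(review_disclosure). An ideal world satisfying every premise can still have ¬review_disclosure true, so F(¬review_disclosure) is not derivable.

No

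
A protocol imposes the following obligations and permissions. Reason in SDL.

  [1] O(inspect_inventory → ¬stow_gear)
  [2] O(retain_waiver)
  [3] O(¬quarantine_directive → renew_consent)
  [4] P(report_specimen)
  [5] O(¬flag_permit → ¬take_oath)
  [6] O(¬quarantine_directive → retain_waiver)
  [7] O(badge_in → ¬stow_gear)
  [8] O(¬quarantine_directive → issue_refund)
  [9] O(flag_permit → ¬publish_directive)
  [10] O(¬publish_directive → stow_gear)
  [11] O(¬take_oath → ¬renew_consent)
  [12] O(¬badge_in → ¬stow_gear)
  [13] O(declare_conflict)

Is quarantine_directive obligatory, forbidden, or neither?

Obligatory

Premises 7 and 12 cover both cases: O(badge_in → ¬stow_gear) and O(¬badge_in → ¬stow_gear). Since badge_in ∨ ¬badge_in is a tautology, O(¬stow_gear) follows.
Premise 10 is O(¬publish_directive → stow_gear); contrapositively O(¬stow_gear → publish_directive). Since O(¬stow_gear) holds, K gives O(publish_directive).
Premise 9 is O(flag_permit → ¬publish_directive); contrapositively O(publish_directive → ¬flag_permit). Since O(publish_directive) holds, K gives O(¬flag_permit).
Premise 5 is O(¬flag_permit → ¬take_oath); since O(¬flag_permit), deontic closure gives O(¬take_oath).
From O(¬take_oath) and premise 11, O(¬take_oath → ¬renew_consent), we obtain O(¬renew_consent).
Premise 3 is O(¬quarantine_directive → renew_consent); contrapositively O(¬renew_consent → quarantine_directive). Since O(¬renew_consent) holds, K gives O(quarantine_directive).
Premises 1, 2, 4, 6, 8, 13 do not contribute to this derivation.
Hence quarantine_directive is obligatory.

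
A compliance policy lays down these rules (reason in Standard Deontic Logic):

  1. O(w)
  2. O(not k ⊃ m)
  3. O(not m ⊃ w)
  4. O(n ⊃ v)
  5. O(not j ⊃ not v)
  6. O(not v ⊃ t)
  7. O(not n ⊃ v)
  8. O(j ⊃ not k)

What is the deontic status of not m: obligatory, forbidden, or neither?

By case analysis on not n: premise 7 gives O(not n ⊃ v) and premise 4 gives O(n ⊃ v), so O(v) either way.
The contrapositive of premise 5 (O(not j ⊃ not v)) is O(v ⊃ j), and O(v) is already established, so O(j).
Applying K to premise 8 (O(j ⊃ not k)) and O(j) yields O(not k).
With premise 2, O(not k ⊃ m), the K-axiom yields O(m).
Premises 1, 3, 6 do not contribute to this derivation.
Thus O(m), which is F(not m): not m is forbidden.

Forbidden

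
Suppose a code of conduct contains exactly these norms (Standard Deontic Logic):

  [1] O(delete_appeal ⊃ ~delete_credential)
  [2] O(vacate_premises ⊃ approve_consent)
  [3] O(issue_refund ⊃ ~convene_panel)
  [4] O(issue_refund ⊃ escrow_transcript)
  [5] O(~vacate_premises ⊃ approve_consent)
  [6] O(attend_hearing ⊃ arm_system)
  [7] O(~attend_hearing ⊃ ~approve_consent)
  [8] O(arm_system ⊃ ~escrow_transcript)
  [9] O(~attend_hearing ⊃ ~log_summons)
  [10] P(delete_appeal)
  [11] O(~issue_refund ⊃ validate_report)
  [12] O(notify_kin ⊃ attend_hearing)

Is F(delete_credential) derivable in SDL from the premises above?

No

Premise 1 is O(delete_appeal ⊃ ~delete_credential), but O(delete_appeal) is not derivable from the premises (the permission P(delete_appeal) asserts only ~O(~delete_appeal), not O(delete_appeal)), so it does not yield O(~delete_credential).
No other premise forces O(~delete_credential). An ideal world satisfying every premise can still have delete_credential true, so F(delete_credential) is not derivable.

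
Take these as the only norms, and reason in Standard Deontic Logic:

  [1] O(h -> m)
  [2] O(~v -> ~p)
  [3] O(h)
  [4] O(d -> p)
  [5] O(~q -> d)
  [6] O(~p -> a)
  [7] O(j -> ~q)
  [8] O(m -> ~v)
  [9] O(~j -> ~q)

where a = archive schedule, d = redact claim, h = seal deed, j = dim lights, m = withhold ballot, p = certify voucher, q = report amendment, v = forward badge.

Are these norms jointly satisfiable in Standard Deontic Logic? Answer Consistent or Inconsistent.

Premises 7 and 9 are O(j -> ~q) and O(~j -> ~q); every ideal world satisfies j or ~j, so in either case ~q holds — hence O(~q).
Premise 5 is O(~q -> d); since O(~q), deontic closure gives O(d).
With premise 4, O(d -> p), the K-axiom yields O(p).
Premise 2 is O(~v -> ~p); contrapositively O(p -> v). Since O(p) holds, K gives O(v).
The contrapositive of premise 8 (O(m -> ~v)) is O(v -> ~m), and O(v) is already established, so O(~m).
The contrapositive of premise 1 (O(h -> m)) is O(~m -> ~h), and O(~m) is already established, so O(~h).
Yet premise 3 states O(h).
We now have both O(~h) and O(h) — h is simultaneously obligatory and forbidden, violating the D-axiom.

Inconsistent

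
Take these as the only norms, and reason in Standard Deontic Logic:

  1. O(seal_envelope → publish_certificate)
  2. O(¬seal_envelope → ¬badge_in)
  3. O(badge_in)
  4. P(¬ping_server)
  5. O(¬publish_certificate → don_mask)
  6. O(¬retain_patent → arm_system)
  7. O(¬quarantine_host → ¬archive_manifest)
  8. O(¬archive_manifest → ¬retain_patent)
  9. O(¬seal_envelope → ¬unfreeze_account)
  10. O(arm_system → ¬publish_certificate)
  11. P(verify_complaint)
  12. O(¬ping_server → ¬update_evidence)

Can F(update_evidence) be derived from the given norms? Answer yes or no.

Premise 12 is O(¬ping_server → ¬update_evidence), but O(¬ping_server) is not derivable from the premises (the permission P(¬ping_server) asserts only ¬O(ping_server), not O(¬ping_server)), so it does not yield O(¬update_evidence).
No other premise forces O(¬update_evidence). An ideal world satisfying every premise can still have update_evidence true, so F(update_evidence) is not derivable.

No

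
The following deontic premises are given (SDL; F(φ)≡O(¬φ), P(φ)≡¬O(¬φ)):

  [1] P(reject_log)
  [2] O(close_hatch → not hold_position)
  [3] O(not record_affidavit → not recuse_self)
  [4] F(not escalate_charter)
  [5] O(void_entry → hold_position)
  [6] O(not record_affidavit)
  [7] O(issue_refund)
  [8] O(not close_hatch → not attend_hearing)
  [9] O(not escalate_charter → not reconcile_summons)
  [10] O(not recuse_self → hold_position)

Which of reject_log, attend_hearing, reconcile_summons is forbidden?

attend_hearing

From premise 6 we have O(not record_affidavit).
Premise 3 is O(not record_affidavit → not recuse_self); since O(not record_affidavit), deontic closure gives O(not recuse_self).
Premise 10 is O(not recuse_self → hold_position); since O(not recuse_self), deontic closure gives O(hold_position).
Premise 2, O(close_hatch → not hold_position), contraposes to O(hold_position → not close_hatch); with O(hold_position) we get O(not close_hatch).
From O(not close_hatch) and premise 8, O(not close_hatch → not attend_hearing), we obtain O(not attend_hearing).
So O(not attend_hearing) holds, i.e. attend_hearing is forbidden. None of the other listed options is forbidden under the premises.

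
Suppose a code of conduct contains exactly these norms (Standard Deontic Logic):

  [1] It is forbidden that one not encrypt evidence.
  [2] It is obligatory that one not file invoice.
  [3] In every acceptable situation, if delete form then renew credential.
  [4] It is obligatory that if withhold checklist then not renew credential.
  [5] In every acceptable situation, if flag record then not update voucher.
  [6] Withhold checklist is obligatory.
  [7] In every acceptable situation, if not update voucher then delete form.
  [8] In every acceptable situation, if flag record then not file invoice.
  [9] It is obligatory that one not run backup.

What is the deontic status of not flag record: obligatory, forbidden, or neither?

Obligatory

Premise 6 states O(withhold_checklist) outright.
With premise 4, O(withhold_checklist → ¬renew_credential), the K-axiom yields O(¬renew_credential).
Premise 3, O(delete_form → renew_credential), contraposes to O(¬renew_credential → ¬delete_form); with O(¬renew_credential) we get O(¬delete_form).
Premise 7, O(¬update_voucher → delete_form), contraposes to O(¬delete_form → update_voucher); with O(¬delete_form) we get O(update_voucher).
The contrapositive of premise 5 (O(flag_record → ¬update_voucher)) is O(update_voucher → ¬flag_record), and O(update_voucher) is already established, so O(¬flag_record).
Premises 1, 2, 8, 9 do not contribute to this derivation.
Hence ¬flag_record is obligatory.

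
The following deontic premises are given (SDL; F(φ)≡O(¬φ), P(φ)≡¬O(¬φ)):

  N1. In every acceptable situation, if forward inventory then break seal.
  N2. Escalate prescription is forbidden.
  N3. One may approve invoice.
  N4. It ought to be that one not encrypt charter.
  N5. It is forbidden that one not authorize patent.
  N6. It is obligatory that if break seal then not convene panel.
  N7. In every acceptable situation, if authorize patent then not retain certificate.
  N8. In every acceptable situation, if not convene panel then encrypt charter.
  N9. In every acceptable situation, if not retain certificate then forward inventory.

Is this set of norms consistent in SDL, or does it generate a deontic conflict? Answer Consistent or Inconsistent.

Premise 4 gives O(¬encrypt_charter).
Premise 8 is O(¬convene_panel → encrypt_charter); contrapositively O(¬encrypt_charter → convene_panel). Since O(¬encrypt_charter) holds, K gives O(convene_panel).
Premise 6 is O(break_seal → ¬convene_panel); contrapositively O(convene_panel → ¬break_seal). Since O(convene_panel) holds, K gives O(¬break_seal).
Premise 1, O(forward_inventory → break_seal), contraposes to O(¬break_seal → ¬forward_inventory); with O(¬break_seal) we get O(¬forward_inventory).
The contrapositive of premise 9 (O(¬retain_certificate → forward_inventory)) is O(¬forward_inventory → retain_certificate), and O(¬forward_inventory) is already established, so O(retain_certificate).
The contrapositive of premise 7 (O(authorize_patent → ¬retain_certificate)) is O(retain_certificate → ¬authorize_patent), and O(retain_certificate) is already established, so O(¬authorize_patent).
Yet premise 5 is F(¬authorize_patent), i.e. O(authorize_patent).
We now have both O(¬authorize_patent) and O(authorize_patent) — authorize_patent is simultaneously obligatory and forbidden, violating the D-axiom.

Inconsistent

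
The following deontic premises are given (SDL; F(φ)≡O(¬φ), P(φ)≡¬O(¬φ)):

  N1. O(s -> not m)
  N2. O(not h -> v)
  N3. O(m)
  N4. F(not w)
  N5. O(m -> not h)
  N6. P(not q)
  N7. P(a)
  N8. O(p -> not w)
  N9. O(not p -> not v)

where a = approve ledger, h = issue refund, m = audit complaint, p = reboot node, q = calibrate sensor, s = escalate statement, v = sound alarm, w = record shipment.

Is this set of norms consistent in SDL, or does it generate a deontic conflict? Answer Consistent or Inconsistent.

F(not w) at premise 4 means O(w).
The contrapositive of premise 8 (O(p -> not w)) is O(w -> not p), and O(w) is already established, so O(not p).
Applying K to premise 9 (O(not p -> not v)) and O(not p) yields O(not v).
Premise 2, O(not h -> v), contraposes to O(not v -> h); with O(not v) we get O(h).
Premise 5 is O(m -> not h); contrapositively O(h -> not m). Since O(h) holds, K gives O(not m).
But premise 3 directly asserts O(m).
We now have both O(not m) and O(m) — m is simultaneously obligatory and forbidden, violating the D-axiom.

Inconsistent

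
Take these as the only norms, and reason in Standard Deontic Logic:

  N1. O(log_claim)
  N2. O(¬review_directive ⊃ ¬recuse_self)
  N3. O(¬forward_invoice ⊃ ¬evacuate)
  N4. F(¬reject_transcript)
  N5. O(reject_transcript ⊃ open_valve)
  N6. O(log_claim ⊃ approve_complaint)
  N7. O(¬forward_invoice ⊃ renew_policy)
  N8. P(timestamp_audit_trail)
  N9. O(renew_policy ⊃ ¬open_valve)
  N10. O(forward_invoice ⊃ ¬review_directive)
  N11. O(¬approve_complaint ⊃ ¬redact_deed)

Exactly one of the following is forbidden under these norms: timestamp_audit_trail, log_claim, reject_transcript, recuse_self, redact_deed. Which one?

F(¬reject_transcript) at premise 4 means O(reject_transcript).
Premise 5 is O(reject_transcript ⊃ open_valve); since O(reject_transcript), deontic closure gives O(open_valve).
Premise 9, O(renew_policy ⊃ ¬open_valve), contraposes to O(open_valve ⊃ ¬renew_policy); with O(open_valve) we get O(¬renew_policy).
The contrapositive of premise 7 (O(¬forward_invoice ⊃ renew_policy)) is O(¬renew_policy ⊃ forward_invoice), and O(¬renew_policy) is already established, so O(forward_invoice).
From O(forward_invoice) and premise 10, O(forward_invoice ⊃ ¬review_directive), we obtain O(¬review_directive).
Applying K to premise 2 (O(¬review_directive ⊃ ¬recuse_self)) and O(¬review_directive) yields O(¬recuse_self).
So O(¬recuse_self) holds, i.e. recuse_self is forbidden. None of the other listed options is forbidden under the premises.

recuse_self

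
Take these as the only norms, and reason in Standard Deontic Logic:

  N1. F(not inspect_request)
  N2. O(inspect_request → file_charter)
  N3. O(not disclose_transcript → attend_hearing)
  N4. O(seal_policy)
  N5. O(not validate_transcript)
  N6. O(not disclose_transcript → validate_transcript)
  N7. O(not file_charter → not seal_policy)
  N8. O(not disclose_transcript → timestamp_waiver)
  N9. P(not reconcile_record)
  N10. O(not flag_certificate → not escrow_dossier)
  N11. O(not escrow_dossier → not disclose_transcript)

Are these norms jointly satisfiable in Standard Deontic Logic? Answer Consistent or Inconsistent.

Consistent

Premise 7 is O(not file_charter → not seal_policy), but O(not file_charter) is not derivable from the premises, so it does not yield O(not seal_policy).
So O(not seal_policy) is not derivable, and the apparent clash with O(seal_policy) does not arise.
A world satisfying every obligation exists (e.g. attend_hearing=false, disclose_transcript=true, escrow_dossier=true, file_charter=true, flag_certificate=true, inspect_request=true, reconcile_record=false, seal_policy=true, timestamp_waiver=false, validate_transcript=false); no atom is both obligatory and forbidden, so the set is consistent.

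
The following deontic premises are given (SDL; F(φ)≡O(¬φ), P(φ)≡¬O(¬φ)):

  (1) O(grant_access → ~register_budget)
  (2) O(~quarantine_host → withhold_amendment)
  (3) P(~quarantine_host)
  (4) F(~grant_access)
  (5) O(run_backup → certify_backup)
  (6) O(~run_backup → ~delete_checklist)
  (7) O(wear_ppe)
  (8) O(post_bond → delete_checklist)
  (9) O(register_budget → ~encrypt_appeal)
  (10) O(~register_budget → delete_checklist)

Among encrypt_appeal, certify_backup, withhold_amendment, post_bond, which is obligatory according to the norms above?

F(~grant_access) at premise 4 means O(grant_access).
Premise 1 is O(grant_access → ~register_budget); since O(grant_access), deontic closure gives O(~register_budget).
Premise 10 is O(~register_budget → delete_checklist); since O(~register_budget), deontic closure gives O(delete_checklist).
Premise 6 is O(~run_backup → ~delete_checklist); contrapositively O(delete_checklist → run_backup). Since O(delete_checklist) holds, K gives O(run_backup).
Premise 5 is O(run_backup → certify_backup); since O(run_backup), deontic closure gives O(certify_backup).
So O(certify_backup) holds — certify_backup is obligatory. None of the other listed options is made obligatory by any chain of premises.

certify_backup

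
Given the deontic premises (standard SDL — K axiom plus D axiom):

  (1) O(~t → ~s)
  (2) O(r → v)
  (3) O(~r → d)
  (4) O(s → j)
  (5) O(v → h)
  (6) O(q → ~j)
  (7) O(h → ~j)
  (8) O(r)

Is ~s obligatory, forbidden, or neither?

Obligatory

From premise 8 we have O(r).
With premise 2, O(r → v), the K-axiom yields O(v).
From O(v) and premise 5, O(v → h), we obtain O(h).
Applying K to premise 7 (O(h → ~j)) and O(h) yields O(~j).
Premise 4 is O(s → j); contrapositively O(~j → ~s). Since O(~j) holds, K gives O(~s).
Premises 1, 3, 6 do not contribute to this derivation.
Hence ~s is obligatory.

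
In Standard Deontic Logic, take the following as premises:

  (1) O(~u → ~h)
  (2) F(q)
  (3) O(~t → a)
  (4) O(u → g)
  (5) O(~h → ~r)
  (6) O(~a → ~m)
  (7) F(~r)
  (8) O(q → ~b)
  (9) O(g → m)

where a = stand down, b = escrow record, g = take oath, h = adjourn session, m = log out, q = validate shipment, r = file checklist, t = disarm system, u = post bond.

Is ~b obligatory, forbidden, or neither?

Neither

Premise 8 is O(q → ~b), but O(q) is not derivable from the premises, so it does not yield O(~b).
No premise or chain of K-axiom applications forces O(~b), and none forces O(b). So ~b is neither obligatory nor forbidden under these norms.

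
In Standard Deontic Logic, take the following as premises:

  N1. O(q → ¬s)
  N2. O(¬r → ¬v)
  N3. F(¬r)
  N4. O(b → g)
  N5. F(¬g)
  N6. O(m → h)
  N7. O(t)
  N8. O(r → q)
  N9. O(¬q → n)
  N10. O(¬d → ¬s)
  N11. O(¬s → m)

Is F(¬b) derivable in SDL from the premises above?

Premise 4 is O(b → g); even if O(g) held, inferring O(b) would be affirming the consequent — invalid.
No other premise forces O(b). An ideal world satisfying every premise can still have ¬b true, so F(¬b) is not derivable.

No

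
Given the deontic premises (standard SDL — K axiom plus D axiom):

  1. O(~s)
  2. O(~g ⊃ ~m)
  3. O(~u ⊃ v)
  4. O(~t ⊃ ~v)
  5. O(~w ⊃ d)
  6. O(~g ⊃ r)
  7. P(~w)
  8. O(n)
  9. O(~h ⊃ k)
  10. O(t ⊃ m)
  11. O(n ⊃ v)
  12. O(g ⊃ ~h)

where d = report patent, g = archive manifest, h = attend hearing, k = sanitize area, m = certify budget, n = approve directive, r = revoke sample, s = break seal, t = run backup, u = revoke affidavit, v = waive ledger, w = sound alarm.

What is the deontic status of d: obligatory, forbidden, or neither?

Neither

Premise 5 is O(~w ⊃ d), but O(~w) is not derivable from the premises (the permission P(~w) asserts only ~O(w), not O(~w)), so it does not yield O(d).
No premise or chain of K-axiom applications forces O(d), and none forces O(~d). So d is neither obligatory nor forbidden under these norms.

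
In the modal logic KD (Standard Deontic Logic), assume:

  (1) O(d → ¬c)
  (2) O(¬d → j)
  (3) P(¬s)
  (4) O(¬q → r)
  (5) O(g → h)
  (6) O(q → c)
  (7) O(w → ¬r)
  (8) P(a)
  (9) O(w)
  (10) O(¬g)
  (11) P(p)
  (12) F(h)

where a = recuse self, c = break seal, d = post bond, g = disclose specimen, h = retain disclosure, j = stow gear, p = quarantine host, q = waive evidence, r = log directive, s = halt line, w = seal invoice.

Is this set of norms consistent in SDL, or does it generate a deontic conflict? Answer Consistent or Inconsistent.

Premise 5 is O(g → h), but O(g) is not derivable from the premises, so it does not yield O(h).
So O(h) is not derivable, and the apparent clash with O(¬h) does not arise.
A world satisfying every obligation exists (e.g. a=false, c=true, d=false, g=false, h=false, j=true, p=false, q=true, r=false, s=false, w=true); no atom is both obligatory and forbidden, so the set is consistent.

Consistent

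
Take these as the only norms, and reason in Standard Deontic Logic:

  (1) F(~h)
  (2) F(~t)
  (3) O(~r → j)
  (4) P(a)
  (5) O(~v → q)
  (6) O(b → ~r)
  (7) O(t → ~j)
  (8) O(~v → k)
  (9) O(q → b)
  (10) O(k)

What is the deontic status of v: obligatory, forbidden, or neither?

Obligatory

F(~t) at premise 2 means O(t).
From O(t) and premise 7, O(t → ~j), we obtain O(~j).
The contrapositive of premise 3 (O(~r → j)) is O(~j → r), and O(~j) is already established, so O(r).
Premise 6 is O(b → ~r); contrapositively O(r → ~b). Since O(r) holds, K gives O(~b).
Premise 9 is O(q → b); contrapositively O(~b → ~q). Since O(~b) holds, K gives O(~q).
Premise 5, O(~v → q), contraposes to O(~q → v); with O(~q) we get O(v).
Premises 1, 4, 8, 10 do not contribute to this derivation.
Hence v is obligatory.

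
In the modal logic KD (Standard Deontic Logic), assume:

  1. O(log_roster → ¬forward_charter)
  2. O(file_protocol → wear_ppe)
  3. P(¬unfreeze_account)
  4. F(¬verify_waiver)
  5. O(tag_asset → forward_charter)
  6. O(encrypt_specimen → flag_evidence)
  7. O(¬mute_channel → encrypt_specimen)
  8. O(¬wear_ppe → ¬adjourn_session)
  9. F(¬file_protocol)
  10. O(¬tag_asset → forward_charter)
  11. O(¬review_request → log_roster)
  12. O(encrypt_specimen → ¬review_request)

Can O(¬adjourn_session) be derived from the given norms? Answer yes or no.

No

Premise 8 is O(¬wear_ppe → ¬adjourn_session), but O(¬wear_ppe) is not derivable from the premises, so it does not yield O(¬adjourn_session).
No other premise forces O(¬adjourn_session). An ideal world satisfying every premise can still have ¬adjourn_session false, so O(¬adjourn_session) is not derivable.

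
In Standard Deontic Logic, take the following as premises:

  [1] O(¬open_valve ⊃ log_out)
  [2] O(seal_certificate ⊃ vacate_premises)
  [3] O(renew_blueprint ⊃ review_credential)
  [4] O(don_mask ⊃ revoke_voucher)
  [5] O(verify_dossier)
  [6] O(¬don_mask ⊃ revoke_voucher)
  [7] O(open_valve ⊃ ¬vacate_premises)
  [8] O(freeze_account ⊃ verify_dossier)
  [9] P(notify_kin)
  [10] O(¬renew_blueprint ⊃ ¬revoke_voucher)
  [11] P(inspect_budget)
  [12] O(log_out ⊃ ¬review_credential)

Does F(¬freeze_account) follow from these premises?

No

Premise 8 is O(freeze_account ⊃ verify_dossier); even if O(verify_dossier) held, inferring O(freeze_account) would be affirming the consequent — invalid.
No other premise forces O(freeze_account). An ideal world satisfying every premise can still have ¬freeze_account true, so F(¬freeze_account) is not derivable.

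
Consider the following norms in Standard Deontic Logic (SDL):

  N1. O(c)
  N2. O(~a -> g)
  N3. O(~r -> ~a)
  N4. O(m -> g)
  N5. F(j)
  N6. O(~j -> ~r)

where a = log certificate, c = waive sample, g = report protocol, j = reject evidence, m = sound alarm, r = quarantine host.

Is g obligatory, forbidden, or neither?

Obligatory

Premise 5 is F(j), i.e. O(~j).
Premise 6 is O(~j -> ~r); since O(~j), deontic closure gives O(~r).
Premise 3 is O(~r -> ~a); since O(~r), deontic closure gives O(~a).
From O(~a) and premise 2, O(~a -> g), we obtain O(g).
Premises 1, 4 do not contribute to this derivation.
Hence g is obligatory.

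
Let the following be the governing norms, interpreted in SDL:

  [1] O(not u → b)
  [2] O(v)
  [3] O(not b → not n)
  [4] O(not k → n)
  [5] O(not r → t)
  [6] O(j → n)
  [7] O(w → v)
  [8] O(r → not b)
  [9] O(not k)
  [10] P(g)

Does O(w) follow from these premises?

Premise 7 is O(w → v); even if O(v) held, inferring O(w) would be affirming the consequent — invalid.
No other premise forces O(w). An ideal world satisfying every premise can still have w false, so O(w) is not derivable.

No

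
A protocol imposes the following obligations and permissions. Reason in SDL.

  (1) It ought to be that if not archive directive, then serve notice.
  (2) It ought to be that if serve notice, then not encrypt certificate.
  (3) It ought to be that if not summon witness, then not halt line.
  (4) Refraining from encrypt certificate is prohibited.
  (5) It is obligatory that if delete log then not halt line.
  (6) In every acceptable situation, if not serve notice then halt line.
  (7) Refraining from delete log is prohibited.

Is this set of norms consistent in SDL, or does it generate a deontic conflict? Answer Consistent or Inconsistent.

Inconsistent

F(¬delete_log) at premise 7 means O(delete_log).
Premise 5 is O(delete_log → ¬halt_line); since O(delete_log), deontic closure gives O(¬halt_line).
The contrapositive of premise 6 (O(¬serve_notice → halt_line)) is O(¬halt_line → serve_notice), and O(¬halt_line) is already established, so O(serve_notice).
Applying K to premise 2 (O(serve_notice → ¬encrypt_certificate)) and O(serve_notice) yields O(¬encrypt_certificate).
However, F(¬encrypt_certificate) at premise 4 amounts to O(encrypt_certificate).
We now have both O(¬encrypt_certificate) and O(encrypt_certificate) — encrypt_certificate is simultaneously obligatory and forbidden, violating the D-axiom.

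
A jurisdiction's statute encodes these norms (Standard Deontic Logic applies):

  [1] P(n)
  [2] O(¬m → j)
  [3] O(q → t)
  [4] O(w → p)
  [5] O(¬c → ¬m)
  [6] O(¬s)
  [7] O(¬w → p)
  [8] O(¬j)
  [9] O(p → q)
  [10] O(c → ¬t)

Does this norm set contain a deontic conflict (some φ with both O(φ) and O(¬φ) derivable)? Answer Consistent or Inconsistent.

Inconsistent

Premises 4 and 7 cover both cases: O(w → p) and O(¬w → p). Since w ∨ ¬w is a tautology, O(p) follows.
With premise 9, O(p → q), the K-axiom yields O(q).
Applying K to premise 3 (O(q → t)) and O(q) yields O(t).
The contrapositive of premise 10 (O(c → ¬t)) is O(t → ¬c), and O(t) is already established, so O(¬c).
Applying K to premise 5 (O(¬c → ¬m)) and O(¬c) yields O(¬m).
With premise 2, O(¬m → j), the K-axiom yields O(j).
However, premise 8 gives O(¬j).
We now have both O(j) and O(¬j) — j is simultaneously obligatory and forbidden, violating the D-axiom.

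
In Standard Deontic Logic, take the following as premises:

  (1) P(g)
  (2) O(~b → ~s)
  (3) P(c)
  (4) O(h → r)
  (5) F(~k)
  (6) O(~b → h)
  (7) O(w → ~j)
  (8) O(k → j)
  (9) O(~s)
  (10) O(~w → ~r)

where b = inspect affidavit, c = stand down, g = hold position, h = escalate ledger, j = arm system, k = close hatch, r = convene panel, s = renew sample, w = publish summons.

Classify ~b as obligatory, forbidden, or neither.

Forbidden

Premise 5 is F(~k), i.e. O(k).
With premise 8, O(k → j), the K-axiom yields O(j).
Premise 7 is O(w → ~j); contrapositively O(j → ~w). Since O(j) holds, K gives O(~w).
Applying K to premise 10 (O(~w → ~r)) and O(~w) yields O(~r).
The contrapositive of premise 4 (O(h → r)) is O(~r → ~h), and O(~r) is already established, so O(~h).
Premise 6, O(~b → h), contraposes to O(~h → b); with O(~h) we get O(b).
Premises 1, 2, 3, 9 do not contribute to this derivation.
Thus O(b), which is F(~b): ~b is forbidden.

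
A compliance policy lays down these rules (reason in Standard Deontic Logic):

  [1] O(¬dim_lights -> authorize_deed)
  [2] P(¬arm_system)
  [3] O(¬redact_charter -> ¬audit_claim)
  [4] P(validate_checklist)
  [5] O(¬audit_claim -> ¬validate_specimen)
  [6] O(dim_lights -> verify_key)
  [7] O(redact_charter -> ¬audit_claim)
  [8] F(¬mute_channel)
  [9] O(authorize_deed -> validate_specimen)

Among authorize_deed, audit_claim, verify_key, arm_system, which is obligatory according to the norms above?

verify_key

Premises 3 and 7 are O(¬redact_charter -> ¬audit_claim) and O(redact_charter -> ¬audit_claim); every ideal world satisfies ¬redact_charter or redact_charter, so in either case ¬audit_claim holds — hence O(¬audit_claim).
From O(¬audit_claim) and premise 5, O(¬audit_claim -> ¬validate_specimen), we obtain O(¬validate_specimen).
Premise 9 is O(authorize_deed -> validate_specimen); contrapositively O(¬validate_specimen -> ¬authorize_deed). Since O(¬validate_specimen) holds, K gives O(¬authorize_deed).
The contrapositive of premise 1 (O(¬dim_lights -> authorize_deed)) is O(¬authorize_deed -> dim_lights), and O(¬authorize_deed) is already established, so O(dim_lights).
From O(dim_lights) and premise 6, O(dim_lights -> verify_key), we obtain O(verify_key).
So O(verify_key) holds — verify_key is obligatory. None of the other listed options is made obligatory by any chain of premises.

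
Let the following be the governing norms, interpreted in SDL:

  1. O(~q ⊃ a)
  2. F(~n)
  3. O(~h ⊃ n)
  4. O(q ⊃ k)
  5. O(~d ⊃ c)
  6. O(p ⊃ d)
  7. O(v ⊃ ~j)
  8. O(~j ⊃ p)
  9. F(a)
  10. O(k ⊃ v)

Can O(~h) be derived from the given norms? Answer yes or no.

Premise 3 is O(~h ⊃ n); even if O(n) held, inferring O(~h) would be affirming the consequent — invalid.
No other premise forces O(~h). An ideal world satisfying every premise can still have ~h false, so O(~h) is not derivable.

No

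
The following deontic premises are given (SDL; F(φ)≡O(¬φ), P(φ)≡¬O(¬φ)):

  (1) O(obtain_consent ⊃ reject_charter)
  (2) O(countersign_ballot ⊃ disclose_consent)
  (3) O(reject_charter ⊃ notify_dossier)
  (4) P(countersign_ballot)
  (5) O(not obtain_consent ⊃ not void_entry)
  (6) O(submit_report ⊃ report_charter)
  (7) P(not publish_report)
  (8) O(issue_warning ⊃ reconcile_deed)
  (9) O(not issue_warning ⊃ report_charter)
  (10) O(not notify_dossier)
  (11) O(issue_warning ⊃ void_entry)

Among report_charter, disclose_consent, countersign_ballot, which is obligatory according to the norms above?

report_charter

From premise 10 we have O(not notify_dossier).
The contrapositive of premise 3 (O(reject_charter ⊃ notify_dossier)) is O(not notify_dossier ⊃ not reject_charter), and O(not notify_dossier) is already established, so O(not reject_charter).
The contrapositive of premise 1 (O(obtain_consent ⊃ reject_charter)) is O(not reject_charter ⊃ not obtain_consent), and O(not reject_charter) is already established, so O(not obtain_consent).
Applying K to premise 5 (O(not obtain_consent ⊃ not void_entry)) and O(not obtain_consent) yields O(not void_entry).
Premise 11 is O(issue_warning ⊃ void_entry); contrapositively O(not void_entry ⊃ not issue_warning). Since O(not void_entry) holds, K gives O(not issue_warning).
Applying K to premise 9 (O(not issue_warning ⊃ report_charter)) and O(not issue_warning) yields O(report_charter).
So O(report_charter) holds — report_charter is obligatory. None of the other listed options is made obligatory by any chain of premises.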